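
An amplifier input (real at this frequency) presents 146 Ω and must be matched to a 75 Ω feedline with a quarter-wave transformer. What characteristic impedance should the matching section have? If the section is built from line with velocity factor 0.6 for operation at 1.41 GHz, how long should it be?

Z_qwt ≈ 105 Ω; length ≈ 3.19 cm

Z_qwt = √(Z_0·R_L) = √(75 × 146) = √10950
λ = 0.6·c/f = 0.128 m, so l = λ/4 = 0.0319 m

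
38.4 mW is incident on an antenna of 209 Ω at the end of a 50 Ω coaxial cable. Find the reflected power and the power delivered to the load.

Γ = (209 − 50)/(209 + 50) = 0.614
|Γ|² = 0.377
P_refl = |Γ|²·P_inc = 14.5 mW, P_del = (1 − |Γ|²)·P_inc = 23.9 mW

P_reflected ≈ 14.5 mW; P_delivered ≈ 23.9 mW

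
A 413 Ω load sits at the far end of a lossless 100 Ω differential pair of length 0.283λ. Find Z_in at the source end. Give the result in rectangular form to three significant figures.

Z_in ≈ 25.2 + j19.8 Ω

βl = 2π × 0.283 = 102°
tan(βl) = tan(102°) = -4.75
Z_in = Z_0·(Z_L + jZ_0·tanβl)/(Z_0 + jZ_L·tanβl)
     = 100·(413 − j475)/(100 − j1960)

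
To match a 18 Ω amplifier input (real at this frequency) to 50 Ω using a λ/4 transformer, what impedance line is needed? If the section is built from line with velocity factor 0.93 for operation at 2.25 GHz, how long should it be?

Z_qwt ≈ 30 Ω; length ≈ 3.1 cm

Z_qwt = √(Z_0·R_L) = √(50 × 18) = √900
λ = 0.93·c/f = 0.124 m, so l = λ/4 = 0.031 m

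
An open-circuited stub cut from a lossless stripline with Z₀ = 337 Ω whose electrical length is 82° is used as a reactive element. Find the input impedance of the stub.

Z_in ≈ −j47.4 Ω

tan(βl) = 7.12
For an open-circuited stub, Z_in = −jZ_0·cot(βl) = −jZ_0/tan(βl)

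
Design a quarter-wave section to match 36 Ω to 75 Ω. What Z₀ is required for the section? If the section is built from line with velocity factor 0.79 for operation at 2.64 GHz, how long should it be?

Z_qwt = √(Z_0·R_L) = √(75 × 36) = √2700
λ = 0.79·c/f = 0.0898 m, so l = λ/4 = 0.0224 m

Z_qwt ≈ 52 Ω; length ≈ 2.24 cm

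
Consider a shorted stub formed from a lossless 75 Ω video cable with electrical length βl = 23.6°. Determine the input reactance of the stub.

X_in ≈ 32.8 Ω (inductive)

tan(βl) = 0.437
For a shorted stub, Z_in = jZ_0·tan(βl)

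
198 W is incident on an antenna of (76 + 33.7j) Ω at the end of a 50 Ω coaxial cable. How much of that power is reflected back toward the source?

P_reflected ≈ 21.1 W

|Γ| = |(26 + j33.7)/(126 + j33.7)| = 0.326
|Γ|² = 0.106
P_refl = |Γ|²·P_inc = 21.1 W, P_del = (1 − |Γ|²)·P_inc = 177 W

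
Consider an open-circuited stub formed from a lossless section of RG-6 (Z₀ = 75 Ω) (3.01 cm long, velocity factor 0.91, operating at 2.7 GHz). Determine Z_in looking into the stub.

Z_in ≈ +j23.2 Ω

λ = v/f = 0.91·c / 2.7 GHz = 0.101 m
βl = 2π·l/λ = 2π × 0.298 = 107°
tan(βl) = -3.24
For an open-circuited stub, Z_in = −jZ_0·cot(βl) = −jZ_0/tan(βl)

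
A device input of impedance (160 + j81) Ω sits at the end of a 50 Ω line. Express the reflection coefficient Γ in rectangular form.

Γ = (Z_L − Z_0)/(Z_L + Z_0) = (110 + j81)/(210 + j81)

Γ ≈ 0.585 + j0.16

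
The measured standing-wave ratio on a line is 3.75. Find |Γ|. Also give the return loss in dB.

|Γ| ≈ 0.579; return loss ≈ 4.75 dB

|Γ| = (S − 1)/(S + 1) = (3.75 − 1)/(3.75 + 1) = 2.75/4.75
RL = −20·log₁₀|Γ| = −20·log₁₀(0.579)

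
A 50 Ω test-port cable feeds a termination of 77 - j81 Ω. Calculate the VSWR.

VSWR ≈ 3.62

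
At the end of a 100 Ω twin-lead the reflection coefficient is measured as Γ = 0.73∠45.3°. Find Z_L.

Z_L = Z_0·(1 + Γ)/(1 − Γ) = 100·(1.51 + j0.519)/(0.487 − j0.519)

Z_L ≈ 92.3 + j205 Ω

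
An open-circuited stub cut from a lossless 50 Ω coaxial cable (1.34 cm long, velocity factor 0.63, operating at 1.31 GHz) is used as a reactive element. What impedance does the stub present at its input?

λ = v/f = 0.63·c / 1.31 GHz = 0.144 m
βl = 2π·l/λ = 2π × 0.0929 = 33.4°
tan(βl) = 0.66
For an open-circuited stub, Z_in = −jZ_0·cot(βl) = −jZ_0/tan(βl)

Z_in ≈ −j75.7 Ω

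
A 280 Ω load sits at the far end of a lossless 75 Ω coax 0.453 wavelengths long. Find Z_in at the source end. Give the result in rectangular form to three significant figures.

Z_in ≈ 134 + j129 Ω

βl = 2π × 0.453 = 163°
tan(βl) = tan(163°) = -0.304
Z_in = Z_0·(Z_L + jZ_0·tanβl)/(Z_0 + jZ_L·tanβl)
     = 75·(280 − j22.8)/(75 − j85.2)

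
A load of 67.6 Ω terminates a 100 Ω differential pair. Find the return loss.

RL ≈ 14.3 dB

Γ = (67.6 − 100)/(67.6 + 100) = -0.193
RL = −20·log₁₀|Γ| = −20·log₁₀(0.193)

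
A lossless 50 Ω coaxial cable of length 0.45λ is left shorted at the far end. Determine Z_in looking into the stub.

βl = 2π × 0.45 = 162°
tan(βl) = -0.325
For a shorted stub, Z_in = jZ_0·tan(βl)

Z_in ≈ −j16.2 Ω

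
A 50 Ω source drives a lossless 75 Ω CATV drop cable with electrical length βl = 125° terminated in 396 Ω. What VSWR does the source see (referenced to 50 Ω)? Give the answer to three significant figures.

tan(βl) = -1.43
Z_in = Z_0·(Z_L + jZ_0·tanβl)/(Z_0 + jZ_L·tanβl) = 20.8 + j49.8 Ω
Γ_s = (Z_in − Z_s)/(Z_in + Z_s) = (-29.2 + j49.8)/(70.8 + j49.8), |Γ_s| = 0.667
VSWR = (1 + |Γ_s|)/(1 − |Γ_s|)

VSWR ≈ 5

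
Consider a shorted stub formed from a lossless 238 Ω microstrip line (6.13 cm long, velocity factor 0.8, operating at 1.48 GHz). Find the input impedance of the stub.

λ = v/f = 0.8·c / 1.48 GHz = 0.162 m
βl = 2π·l/λ = 2π × 0.378 = 136°
tan(βl) = -0.963
For a shorted stub, Z_in = jZ_0·tan(βl)

Z_in ≈ −j229 Ω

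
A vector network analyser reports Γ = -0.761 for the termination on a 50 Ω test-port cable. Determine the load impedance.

Z_L ≈ 6.79 Ω

Z_L = Z_0·(1 + Γ)/(1 − Γ) = 50·(0.239)/(1.76)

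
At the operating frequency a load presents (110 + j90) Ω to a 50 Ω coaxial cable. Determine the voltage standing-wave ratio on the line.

VSWR ≈ 3.87

Γ = (Z_L − Z_0)/(Z_L + Z_0) = (60 + j90)/(160 + j90)
|Γ| = 108/184 = 0.589
VSWR = (1 + |Γ|)/(1 − |Γ|) = 1.59/0.411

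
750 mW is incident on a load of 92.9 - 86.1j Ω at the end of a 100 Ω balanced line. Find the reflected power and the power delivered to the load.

P_reflected ≈ 125 mW; P_delivered ≈ 625 mW

|Γ| = |(-7.1 − j86.1)/(192.9 − j86.1)| = 0.409
|Γ|² = 0.167
P_refl = |Γ|²·P_inc = 125 mW, P_del = (1 − |Γ|²)·P_inc = 625 mW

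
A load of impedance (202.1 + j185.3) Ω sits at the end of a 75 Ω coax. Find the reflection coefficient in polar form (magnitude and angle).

Γ = (Z_L − Z_0)/(Z_L + Z_0) = (127.1 + j185.3)/(277.1 + j185.3)
|Γ| = 225/333 = 0.674

Γ ≈ 0.674 ∠ 21.8°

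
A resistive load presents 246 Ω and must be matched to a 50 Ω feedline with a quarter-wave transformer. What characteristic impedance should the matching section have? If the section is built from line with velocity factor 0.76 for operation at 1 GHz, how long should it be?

Z_qwt ≈ 111 Ω; length ≈ 5.7 cm

Z_qwt = √(Z_0·R_L) = √(50 × 246) = √12300
λ = 0.76·c/f = 0.228 m, so l = λ/4 = 0.057 m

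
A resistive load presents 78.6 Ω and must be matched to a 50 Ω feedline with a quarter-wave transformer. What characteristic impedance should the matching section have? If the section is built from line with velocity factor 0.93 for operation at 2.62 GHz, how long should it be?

Z_qwt = √(Z_0·R_L) = √(50 × 78.6) = √3930
λ = 0.93·c/f = 0.106 m, so l = λ/4 = 0.0266 m

Z_qwt ≈ 62.7 Ω; length ≈ 2.66 cm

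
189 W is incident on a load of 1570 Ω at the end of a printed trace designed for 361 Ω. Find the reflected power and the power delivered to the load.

P_reflected ≈ 74.1 W; P_delivered ≈ 115 W

Γ = (1570 − 361)/(1570 + 361) = 0.626
|Γ|² = 0.392
P_refl = |Γ|²·P_inc = 74.1 W, P_del = (1 − |Γ|²)·P_inc = 115 W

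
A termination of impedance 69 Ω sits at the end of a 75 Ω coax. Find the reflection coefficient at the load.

Γ = (Z_L − Z_0)/(Z_L + Z_0) = (69 − 75)/(69 + 75) = -6/144

Γ = -0.0417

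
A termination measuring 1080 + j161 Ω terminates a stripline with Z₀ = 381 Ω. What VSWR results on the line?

Γ = (Z_L − Z_0)/(Z_L + Z_0) = (699 + j161)/(1461 + j161)
|Γ| = 717/1470 = 0.488
VSWR = (1 + |Γ|)/(1 − |Γ|) = 1.49/0.512

VSWR ≈ 2.91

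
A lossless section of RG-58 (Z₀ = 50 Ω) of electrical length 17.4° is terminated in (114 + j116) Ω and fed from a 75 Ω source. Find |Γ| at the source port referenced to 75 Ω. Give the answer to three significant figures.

tan(βl) = 0.313
Z_in = Z_0·(Z_L + jZ_0·tanβl)/(Z_0 + jZ_L·tanβl) = 214 − j77.8 Ω
Γ_s = (Z_in − Z_s)/(Z_in + Z_s) = (139 − j77.8)/(289 − j77.8), |Γ_s| = 0.532

|Γ| ≈ 0.532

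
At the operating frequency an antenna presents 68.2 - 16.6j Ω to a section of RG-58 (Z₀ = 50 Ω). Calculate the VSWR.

Γ = (Z_L − Z_0)/(Z_L + Z_0) = (18.2 − j16.6)/(118.2 − j16.6)
|Γ| = 24.6/119 = 0.206
VSWR = (1 + |Γ|)/(1 − |Γ|) = 1.21/0.794

VSWR ≈ 1.52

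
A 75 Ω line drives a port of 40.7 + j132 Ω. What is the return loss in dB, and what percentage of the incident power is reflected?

RL ≈ 2.19 dB; 60.4% of incident power reflected

Γ = (-34.3 + j132)/(115.7 + j132), |Γ| = 0.777
RL = −20·log₁₀(0.777) = 2.19 dB
P_refl/P_inc = |Γ|² = 0.604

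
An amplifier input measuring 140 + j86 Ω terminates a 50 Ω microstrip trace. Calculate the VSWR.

VSWR ≈ 3.96

Γ = (Z_L − Z_0)/(Z_L + Z_0) = (90 + j86)/(190 + j86)
|Γ| = 124/209 = 0.597
VSWR = (1 + |Γ|)/(1 − |Γ|) = 1.6/0.403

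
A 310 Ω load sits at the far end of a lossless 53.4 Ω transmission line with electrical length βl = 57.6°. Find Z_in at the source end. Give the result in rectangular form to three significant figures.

Z_in ≈ 12.8 − j32.5 Ω

tan(βl) = tan(57.6°) = 1.58
Z_in = Z_0·(Z_L + jZ_0·tanβl)/(Z_0 + jZ_L·tanβl)
     = 53.4·(310 + j84.1)/(53.4 + j488)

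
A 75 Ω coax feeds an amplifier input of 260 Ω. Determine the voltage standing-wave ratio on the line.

VSWR ≈ 3.47

Γ = (260 − 75)/(260 + 75) = 0.552
VSWR = (1 + 0.552)/(1 − 0.552)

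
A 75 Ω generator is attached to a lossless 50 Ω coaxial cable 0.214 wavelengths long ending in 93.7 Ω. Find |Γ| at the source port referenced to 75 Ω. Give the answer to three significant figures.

|Γ| ≈ 0.466

βl = 2π × 0.214 = 77°
tan(βl) = 4.35
Z_in = Z_0·(Z_L + jZ_0·tanβl)/(Z_0 + jZ_L·tanβl) = 27.7 − j8.11 Ω
Γ_s = (Z_in − Z_s)/(Z_in + Z_s) = (-47.3 − j8.11)/(103 − j8.11), |Γ_s| = 0.466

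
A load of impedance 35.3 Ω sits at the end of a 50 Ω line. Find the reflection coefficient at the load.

Γ = -0.172

Γ = (Z_L − Z_0)/(Z_L + Z_0) = (35.3 − 50)/(35.3 + 50) = -14.7/85.3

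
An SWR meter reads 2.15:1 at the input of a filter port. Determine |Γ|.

|Γ| = (S − 1)/(S + 1) = (2.15 − 1)/(2.15 + 1) = 1.15/3.15

|Γ| ≈ 0.365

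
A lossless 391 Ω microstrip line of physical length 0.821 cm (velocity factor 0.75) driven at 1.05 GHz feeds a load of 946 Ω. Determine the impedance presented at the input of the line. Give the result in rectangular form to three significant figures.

Z_in ≈ 741 − j344 Ω

λ = v/f = 0.75·c / 1.05 GHz = 0.214 m
βl = 2π·l/λ = 2π × 0.0383 = 13.8°
tan(βl) = tan(13.8°) = 0.245
Z_in = Z_0·(Z_L + jZ_0·tanβl)/(Z_0 + jZ_L·tanβl)
     = 391·(946 + j96)/(391 + j232)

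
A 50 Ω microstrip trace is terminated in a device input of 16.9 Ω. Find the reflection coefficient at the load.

Γ = -0.495

Γ = (Z_L − Z_0)/(Z_L + Z_0) = (16.9 − 50)/(16.9 + 50) = -33.1/66.9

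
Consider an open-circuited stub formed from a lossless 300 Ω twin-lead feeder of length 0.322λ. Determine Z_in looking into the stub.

Z_in ≈ +j146 Ω

βl = 2π × 0.322 = 116°
tan(βl) = -2.06
For an open-circuited stub, Z_in = −jZ_0·cot(βl) = −jZ_0/tan(βl)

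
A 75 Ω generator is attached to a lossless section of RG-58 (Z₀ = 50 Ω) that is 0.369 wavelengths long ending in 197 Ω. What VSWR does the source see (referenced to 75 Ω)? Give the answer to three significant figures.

VSWR ≈ 4.43

βl = 2π × 0.369 = 133°
tan(βl) = -1.08
Z_in = Z_0·(Z_L + jZ_0·tanβl)/(Z_0 + jZ_L·tanβl) = 22.4 + j41.1 Ω
Γ_s = (Z_in − Z_s)/(Z_in + Z_s) = (-52.6 + j41.1)/(97.4 + j41.1), |Γ_s| = 0.632
VSWR = (1 + |Γ_s|)/(1 − |Γ_s|)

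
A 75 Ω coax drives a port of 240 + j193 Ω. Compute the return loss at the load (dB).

RL ≈ 3.26 dB

Γ = (165 + j193)/(315 + j193), |Γ| = 0.687
RL = −20·log₁₀|Γ| = −20·log₁₀(0.687)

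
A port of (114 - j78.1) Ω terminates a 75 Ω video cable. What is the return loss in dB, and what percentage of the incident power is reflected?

Γ = (39 − j78.1)/(189 − j78.1), |Γ| = 0.427
RL = −20·log₁₀(0.427) = 7.39 dB
P_refl/P_inc = |Γ|² = 0.182

RL ≈ 7.39 dB; 18.2% of incident power reflected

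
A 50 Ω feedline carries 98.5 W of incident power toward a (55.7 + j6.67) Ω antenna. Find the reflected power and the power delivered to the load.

P_reflected ≈ 0.676 W; P_delivered ≈ 97.8 W

|Γ| = |(5.7 + j6.67)/(105.7 + j6.67)| = 0.0828
|Γ|² = 0.00686
P_refl = |Γ|²·P_inc = 0.676 W, P_del = (1 − |Γ|²)·P_inc = 97.8 W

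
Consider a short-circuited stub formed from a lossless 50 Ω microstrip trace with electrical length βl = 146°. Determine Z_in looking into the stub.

tan(βl) = -0.675
For a short-circuited stub, Z_in = jZ_0·tan(βl)

Z_in ≈ −j33.7 Ω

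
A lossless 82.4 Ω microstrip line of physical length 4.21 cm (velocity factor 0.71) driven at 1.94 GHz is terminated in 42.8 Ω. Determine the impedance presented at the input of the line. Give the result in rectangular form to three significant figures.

λ = v/f = 0.71·c / 1.94 GHz = 0.11 m
βl = 2π·l/λ = 2π × 0.383 = 138°
tan(βl) = tan(138°) = -0.899
Z_in = Z_0·(Z_L + jZ_0·tanβl)/(Z_0 + jZ_L·tanβl)
     = 82.4·(42.8 − j74.1)/(82.4 − j38.5)

Z_in ≈ 63.5 − j44.4 Ω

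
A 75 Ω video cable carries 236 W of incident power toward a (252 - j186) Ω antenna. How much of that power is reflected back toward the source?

|Γ| = |(177 − j186)/(327 − j186)| = 0.683
|Γ|² = 0.466
P_refl = |Γ|²·P_inc = 110 W, P_del = (1 − |Γ|²)·P_inc = 126 W

P_reflected ≈ 110 W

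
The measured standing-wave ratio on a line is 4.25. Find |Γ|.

|Γ| = (S − 1)/(S + 1) = (4.25 − 1)/(4.25 + 1) = 3.25/5.25

|Γ| ≈ 0.619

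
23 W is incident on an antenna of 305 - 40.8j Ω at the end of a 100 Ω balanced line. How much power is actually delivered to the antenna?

|Γ| = |(205 − j40.8)/(405 − j40.8)| = 0.514
|Γ|² = 0.264
P_refl = |Γ|²·P_inc = 6.06 W, P_del = (1 − |Γ|²)·P_inc = 16.9 W

P_delivered ≈ 16.9 W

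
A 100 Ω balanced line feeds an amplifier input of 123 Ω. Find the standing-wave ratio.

VSWR ≈ 1.23

For a purely resistive load, VSWR = R_L/Z_0 or Z_0/R_L (whichever > 1) = 123/100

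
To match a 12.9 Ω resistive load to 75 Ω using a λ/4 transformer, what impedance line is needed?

Z_qwt = √(Z_0·R_L) = √(75 × 12.9) = √967.5

Z_qwt ≈ 31.1 Ω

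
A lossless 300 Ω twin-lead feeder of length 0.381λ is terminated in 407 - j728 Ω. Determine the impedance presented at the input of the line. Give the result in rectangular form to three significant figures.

βl = 2π × 0.381 = 137°
tan(βl) = tan(137°) = -0.927
Z_in = Z_0·(Z_L + jZ_0·tanβl)/(Z_0 + jZ_L·tanβl)
     = 300·(407 − j1010)/(-375 − j377)

Z_in ≈ 241 + j563 Ω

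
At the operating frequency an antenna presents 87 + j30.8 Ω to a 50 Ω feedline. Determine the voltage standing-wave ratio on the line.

Γ = (Z_L − Z_0)/(Z_L + Z_0) = (37 + j30.8)/(137 + j30.8)
|Γ| = 48.1/140 = 0.343
VSWR = (1 + |Γ|)/(1 − |Γ|) = 1.34/0.657

VSWR ≈ 2.04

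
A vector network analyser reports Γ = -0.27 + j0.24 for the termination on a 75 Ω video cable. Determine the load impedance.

Z_L = Z_0·(1 + Γ)/(1 − Γ) = 75·(0.73 + j0.24)/(1.27 − j0.24)

Z_L ≈ 39 + j21.6 Ω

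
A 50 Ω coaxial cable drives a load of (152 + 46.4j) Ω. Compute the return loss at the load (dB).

RL ≈ 5.34 dB

Γ = (102 + j46.4)/(202 + j46.4), |Γ| = 0.541
RL = −20·log₁₀|Γ| = −20·log₁₀(0.541)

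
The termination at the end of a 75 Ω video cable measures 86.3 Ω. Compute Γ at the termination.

Γ = 0.0701

Γ = (Z_L − Z_0)/(Z_L + Z_0) = (86.3 − 75)/(86.3 + 75) = 11.3/161.3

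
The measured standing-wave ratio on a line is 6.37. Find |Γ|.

|Γ| ≈ 0.729

|Γ| = (S − 1)/(S + 1) = (6.37 − 1)/(6.37 + 1) = 5.37/7.37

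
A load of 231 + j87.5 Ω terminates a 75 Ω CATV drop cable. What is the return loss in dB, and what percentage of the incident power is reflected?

RL ≈ 5.01 dB; 31.6% of incident power reflected

Γ = (156 + j87.5)/(306 + j87.5), |Γ| = 0.562
RL = −20·log₁₀(0.562) = 5.01 dB
P_refl/P_inc = |Γ|² = 0.316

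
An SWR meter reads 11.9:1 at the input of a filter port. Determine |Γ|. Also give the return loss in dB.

|Γ| ≈ 0.845; return loss ≈ 1.46 dB

|Γ| = (S − 1)/(S + 1) = (11.9 − 1)/(11.9 + 1) = 10.9/12.9
RL = −20·log₁₀|Γ| = −20·log₁₀(0.845)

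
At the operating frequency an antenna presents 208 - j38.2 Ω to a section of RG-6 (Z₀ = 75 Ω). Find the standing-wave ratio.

VSWR ≈ 2.88

Γ = (Z_L − Z_0)/(Z_L + Z_0) = (133 − j38.2)/(283 − j38.2)
|Γ| = 138/286 = 0.485
VSWR = (1 + |Γ|)/(1 − |Γ|) = 1.48/0.515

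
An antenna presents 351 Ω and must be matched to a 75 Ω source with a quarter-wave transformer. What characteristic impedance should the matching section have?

Z_qwt ≈ 162 Ω

Z_qwt = √(Z_0·R_L) = √(75 × 351) = √26320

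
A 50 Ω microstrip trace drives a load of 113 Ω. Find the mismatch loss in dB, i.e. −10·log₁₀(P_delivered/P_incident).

mismatch loss ≈ 0.703 dB

Γ = (113 − 50)/(113 + 50) = 0.387
|Γ|² = 0.149, so P_del/P_inc = 1 − |Γ|² = 0.851
ML = −10·log₁₀(1 − |Γ|²)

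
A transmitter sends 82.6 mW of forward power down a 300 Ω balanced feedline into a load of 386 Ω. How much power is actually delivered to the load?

Γ = (386 − 300)/(386 + 300) = 0.125
|Γ|² = 0.0157
P_refl = |Γ|²·P_inc = 1.3 mW, P_del = (1 − |Γ|²)·P_inc = 81.3 mW

P_delivered ≈ 81.3 mW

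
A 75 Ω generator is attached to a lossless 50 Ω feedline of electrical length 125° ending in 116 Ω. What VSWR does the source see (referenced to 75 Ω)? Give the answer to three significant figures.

tan(βl) = -1.43
Z_in = Z_0·(Z_L + jZ_0·tanβl)/(Z_0 + jZ_L·tanβl) = 29.4 + j26.1 Ω
Γ_s = (Z_in − Z_s)/(Z_in + Z_s) = (-45.6 + j26.1)/(104 + j26.1), |Γ_s| = 0.488
VSWR = (1 + |Γ_s|)/(1 − |Γ_s|)

VSWR ≈ 2.91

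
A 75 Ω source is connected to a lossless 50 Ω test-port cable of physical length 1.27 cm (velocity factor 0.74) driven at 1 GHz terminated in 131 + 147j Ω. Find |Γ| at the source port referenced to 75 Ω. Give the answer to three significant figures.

λ = v/f = 0.74·c / 1 GHz = 0.222 m
βl = 2π·l/λ = 2π × 0.0572 = 20.6°
tan(βl) = 0.376
Z_in = Z_0·(Z_L + jZ_0·tanβl)/(Z_0 + jZ_L·tanβl) = 153 − j149 Ω
Γ_s = (Z_in − Z_s)/(Z_in + Z_s) = (77.5 − j149)/(228 − j149), |Γ_s| = 0.618

|Γ| ≈ 0.618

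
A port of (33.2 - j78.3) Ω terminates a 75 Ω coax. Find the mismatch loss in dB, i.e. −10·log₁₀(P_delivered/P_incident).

Γ = (-41.8 − j78.3)/(108.2 − j78.3), |Γ| = 0.665
|Γ|² = 0.442, so P_del/P_inc = 1 − |Γ|² = 0.558
ML = −10·log₁₀(1 − |Γ|²)

mismatch loss ≈ 2.53 dB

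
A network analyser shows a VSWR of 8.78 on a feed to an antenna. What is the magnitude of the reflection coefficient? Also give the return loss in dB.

|Γ| ≈ 0.796; return loss ≈ 1.99 dB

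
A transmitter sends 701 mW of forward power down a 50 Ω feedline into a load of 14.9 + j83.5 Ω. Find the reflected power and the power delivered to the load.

P_reflected ≈ 514 mW; P_delivered ≈ 187 mW

|Γ| = |(-35.1 + j83.5)/(64.9 + j83.5)| = 0.856
|Γ|² = 0.734
P_refl = |Γ|²·P_inc = 514 mW, P_del = (1 − |Γ|²)·P_inc = 187 mW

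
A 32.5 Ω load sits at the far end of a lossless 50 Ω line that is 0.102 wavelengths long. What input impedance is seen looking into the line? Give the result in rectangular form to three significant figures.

Z_in ≈ 41 + j17.4 Ω

βl = 2π × 0.102 = 36.7°
tan(βl) = tan(36.7°) = 0.746
Z_in = Z_0·(Z_L + jZ_0·tanβl)/(Z_0 + jZ_L·tanβl)
     = 50·(32.5 + j37.3)/(50 + j24.2)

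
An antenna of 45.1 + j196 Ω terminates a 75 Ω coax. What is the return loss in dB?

Γ = (-29.9 + j196)/(120.1 + j196), |Γ| = 0.863
RL = −20·log₁₀|Γ| = −20·log₁₀(0.863)

RL ≈ 1.28 dB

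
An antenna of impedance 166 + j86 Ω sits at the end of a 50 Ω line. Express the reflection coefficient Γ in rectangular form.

Γ ≈ 0.6 + j0.159

Γ = (Z_L − Z_0)/(Z_L + Z_0) = (116 + j86)/(216 + j86)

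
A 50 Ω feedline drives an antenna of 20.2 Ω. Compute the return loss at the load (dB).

RL ≈ 7.44 dB

Γ = (20.2 − 50)/(20.2 + 50) = -0.425
RL = −20·log₁₀|Γ| = −20·log₁₀(0.425)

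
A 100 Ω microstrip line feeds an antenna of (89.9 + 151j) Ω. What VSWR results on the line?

VSWR ≈ 4.32

Γ = (Z_L − Z_0)/(Z_L + Z_0) = (-10.1 + j151)/(189.9 + j151)
|Γ| = 151/243 = 0.624
VSWR = (1 + |Γ|)/(1 − |Γ|) = 1.62/0.376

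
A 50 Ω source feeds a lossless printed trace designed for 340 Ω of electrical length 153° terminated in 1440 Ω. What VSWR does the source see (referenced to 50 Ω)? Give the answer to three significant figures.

VSWR ≈ 23.3

tan(βl) = -0.51
Z_in = Z_0·(Z_L + jZ_0·tanβl)/(Z_0 + jZ_L·tanβl) = 321 + j519 Ω
Γ_s = (Z_in − Z_s)/(Z_in + Z_s) = (271 + j519)/(371 + j519), |Γ_s| = 0.918
VSWR = (1 + |Γ_s|)/(1 − |Γ_s|)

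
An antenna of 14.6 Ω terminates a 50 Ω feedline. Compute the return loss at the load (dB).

Γ = (14.6 − 50)/(14.6 + 50) = -0.548
RL = −20·log₁₀|Γ| = −20·log₁₀(0.548)

RL ≈ 5.22 dB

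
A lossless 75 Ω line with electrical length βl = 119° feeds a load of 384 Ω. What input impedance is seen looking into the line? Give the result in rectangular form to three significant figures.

Z_in ≈ 18.9 + j39.5 Ω

tan(βl) = tan(119°) = -1.8
Z_in = Z_0·(Z_L + jZ_0·tanβl)/(Z_0 + jZ_L·tanβl)
     = 75·(384 − j135)/(75 − j693)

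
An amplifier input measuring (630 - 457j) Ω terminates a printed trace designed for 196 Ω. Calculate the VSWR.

VSWR ≈ 5.02

Γ = (Z_L − Z_0)/(Z_L + Z_0) = (434 − j457)/(826 − j457)
|Γ| = 630/944 = 0.668
VSWR = (1 + |Γ|)/(1 − |Γ|) = 1.67/0.332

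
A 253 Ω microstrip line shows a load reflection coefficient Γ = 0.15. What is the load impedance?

Z_L ≈ 342 Ω

Z_L = Z_0·(1 + Γ)/(1 − Γ) = 253·(1.15)/(0.85)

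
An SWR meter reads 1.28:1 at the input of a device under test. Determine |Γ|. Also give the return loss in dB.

|Γ| ≈ 0.123; return loss ≈ 18.2 dB

|Γ| = (S − 1)/(S + 1) = (1.28 − 1)/(1.28 + 1) = 0.28/2.28
RL = −20·log₁₀|Γ| = −20·log₁₀(0.123)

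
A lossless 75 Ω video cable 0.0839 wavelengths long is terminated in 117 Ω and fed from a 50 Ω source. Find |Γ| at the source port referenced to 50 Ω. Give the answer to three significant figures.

|Γ| ≈ 0.354

βl = 2π × 0.0839 = 30.2°
tan(βl) = 0.582
Z_in = Z_0·(Z_L + jZ_0·tanβl)/(Z_0 + jZ_L·tanβl) = 85.9 − j34.3 Ω
Γ_s = (Z_in − Z_s)/(Z_in + Z_s) = (35.9 − j34.3)/(136 − j34.3), |Γ_s| = 0.354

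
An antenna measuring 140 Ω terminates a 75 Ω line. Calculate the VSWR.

For a purely resistive load, VSWR = R_L/Z_0 or Z_0/R_L (whichever > 1) = 140/75

VSWR ≈ 1.87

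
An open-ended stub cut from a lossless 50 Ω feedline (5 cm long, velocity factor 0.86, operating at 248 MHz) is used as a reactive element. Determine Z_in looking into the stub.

Z_in ≈ −j161 Ω

λ = v/f = 0.86·c / 248 MHz = 1.04 m
βl = 2π·l/λ = 2π × 0.0481 = 17.3°
tan(βl) = 0.312
For an open-ended stub, Z_in = −jZ_0·cot(βl) = −jZ_0/tan(βl)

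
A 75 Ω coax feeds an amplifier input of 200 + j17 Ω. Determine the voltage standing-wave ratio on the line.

VSWR ≈ 2.69

Γ = (Z_L − Z_0)/(Z_L + Z_0) = (125 + j17)/(275 + j17)
|Γ| = 126/276 = 0.458
VSWR = (1 + |Γ|)/(1 − |Γ|) = 1.46/0.542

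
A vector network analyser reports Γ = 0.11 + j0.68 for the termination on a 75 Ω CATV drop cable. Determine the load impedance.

Z_L = Z_0·(1 + Γ)/(1 − Γ) = 75·(1.11 + j0.68)/(0.89 − j0.68)

Z_L ≈ 31.4 + j81.3 Ω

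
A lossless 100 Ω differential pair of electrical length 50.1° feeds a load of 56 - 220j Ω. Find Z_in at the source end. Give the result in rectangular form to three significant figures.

tan(βl) = tan(50.1°) = 1.2
Z_in = Z_0·(Z_L + jZ_0·tanβl)/(Z_0 + jZ_L·tanβl)
     = 100·(56 − j100)/(363 + j67)

Z_in ≈ 9.98 − j29.5 Ω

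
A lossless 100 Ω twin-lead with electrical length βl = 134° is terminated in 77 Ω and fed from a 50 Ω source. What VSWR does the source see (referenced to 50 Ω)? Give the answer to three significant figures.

tan(βl) = -1.04
Z_in = Z_0·(Z_L + jZ_0·tanβl)/(Z_0 + jZ_L·tanβl) = 97.5 − j25.8 Ω
Γ_s = (Z_in − Z_s)/(Z_in + Z_s) = (47.5 − j25.8)/(148 − j25.8), |Γ_s| = 0.361
VSWR = (1 + |Γ_s|)/(1 − |Γ_s|)

VSWR ≈ 2.13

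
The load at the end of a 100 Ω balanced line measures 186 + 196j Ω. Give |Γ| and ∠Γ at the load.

Γ = (Z_L − Z_0)/(Z_L + Z_0) = (86 + j196)/(286 + j196)
|Γ| = 214/347 = 0.617

Γ ≈ 0.617 ∠ 31.9°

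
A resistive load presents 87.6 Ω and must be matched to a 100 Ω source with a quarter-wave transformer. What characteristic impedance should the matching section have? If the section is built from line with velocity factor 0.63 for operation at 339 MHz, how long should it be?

Z_qwt = √(Z_0·R_L) = √(100 × 87.6) = √8760
λ = 0.63·c/f = 0.558 m, so l = λ/4 = 0.139 m

Z_qwt ≈ 93.6 Ω; length ≈ 13.9 cm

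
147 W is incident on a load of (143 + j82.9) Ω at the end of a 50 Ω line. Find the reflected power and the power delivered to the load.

|Γ| = |(93 + j82.9)/(193 + j82.9)| = 0.593
|Γ|² = 0.352
P_refl = |Γ|²·P_inc = 51.7 W, P_del = (1 − |Γ|²)·P_inc = 95.3 W

P_reflected ≈ 51.7 W; P_delivered ≈ 95.3 W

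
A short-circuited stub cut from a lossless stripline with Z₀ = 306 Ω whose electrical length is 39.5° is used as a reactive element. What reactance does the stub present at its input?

X_in ≈ 252 Ω (inductive)

tan(βl) = 0.824
For a short-circuited stub, Z_in = jZ_0·tan(βl)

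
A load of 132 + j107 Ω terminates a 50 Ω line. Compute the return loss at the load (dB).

Γ = (82 + j107)/(182 + j107), |Γ| = 0.639
RL = −20·log₁₀|Γ| = −20·log₁₀(0.639)

RL ≈ 3.9 dB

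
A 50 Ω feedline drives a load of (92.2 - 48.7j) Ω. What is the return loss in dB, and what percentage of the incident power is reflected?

RL ≈ 7.36 dB; 18.4% of incident power reflected

Γ = (42.2 − j48.7)/(142.2 − j48.7), |Γ| = 0.429
RL = −20·log₁₀(0.429) = 7.36 dB
P_refl/P_inc = |Γ|² = 0.184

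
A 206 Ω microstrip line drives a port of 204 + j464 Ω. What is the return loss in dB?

Γ = (-2 + j464)/(410 + j464), |Γ| = 0.749
RL = −20·log₁₀|Γ| = −20·log₁₀(0.749)

RL ≈ 2.51 dB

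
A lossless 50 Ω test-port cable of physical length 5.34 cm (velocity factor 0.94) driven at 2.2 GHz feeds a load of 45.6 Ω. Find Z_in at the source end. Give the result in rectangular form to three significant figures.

Z_in ≈ 47.6 − j3.81 Ω

λ = v/f = 0.94·c / 2.2 GHz = 0.128 m
βl = 2π·l/λ = 2π × 0.417 = 150°
tan(βl) = tan(150°) = -0.578
Z_in = Z_0·(Z_L + jZ_0·tanβl)/(Z_0 + jZ_L·tanβl)
     = 50·(45.6 − j28.9)/(50 − j26.4)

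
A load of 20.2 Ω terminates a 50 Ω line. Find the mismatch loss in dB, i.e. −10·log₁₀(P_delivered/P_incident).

Γ = (20.2 − 50)/(20.2 + 50) = -0.425
|Γ|² = 0.18, so P_del/P_inc = 1 − |Γ|² = 0.82
ML = −10·log₁₀(1 − |Γ|²)

mismatch loss ≈ 0.863 dB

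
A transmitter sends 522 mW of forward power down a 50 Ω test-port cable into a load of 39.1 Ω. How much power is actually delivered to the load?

P_delivered ≈ 514 mW

Γ = (39.1 − 50)/(39.1 + 50) = -0.122
|Γ|² = 0.015
P_refl = |Γ|²·P_inc = 7.81 mW, P_del = (1 − |Γ|²)·P_inc = 514 mW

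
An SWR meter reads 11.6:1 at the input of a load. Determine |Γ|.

|Γ| ≈ 0.841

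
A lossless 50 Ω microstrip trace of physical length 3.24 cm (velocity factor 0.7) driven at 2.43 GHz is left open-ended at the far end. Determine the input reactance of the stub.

λ = v/f = 0.7·c / 2.43 GHz = 0.0864 m
βl = 2π·l/λ = 2π × 0.375 = 135°
tan(βl) = -1
For an open-ended stub, Z_in = −jZ_0·cot(βl) = −jZ_0/tan(βl)

X_in ≈ 49.9 Ω (inductive)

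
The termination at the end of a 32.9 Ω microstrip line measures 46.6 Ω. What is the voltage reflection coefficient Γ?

Γ = (Z_L − Z_0)/(Z_L + Z_0) = (46.6 − 32.9)/(46.6 + 32.9) = 13.7/79.5

Γ = 0.172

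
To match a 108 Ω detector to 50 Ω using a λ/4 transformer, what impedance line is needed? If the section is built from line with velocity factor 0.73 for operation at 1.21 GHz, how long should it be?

Z_qwt ≈ 73.5 Ω; length ≈ 4.52 cm

Z_qwt = √(Z_0·R_L) = √(50 × 108) = √5400
λ = 0.73·c/f = 0.181 m, so l = λ/4 = 0.0452 m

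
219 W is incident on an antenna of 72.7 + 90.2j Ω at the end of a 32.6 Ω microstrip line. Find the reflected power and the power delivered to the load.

|Γ| = |(40.1 + j90.2)/(105.3 + j90.2)| = 0.712
|Γ|² = 0.507
P_refl = |Γ|²·P_inc = 111 W, P_del = (1 − |Γ|²)·P_inc = 108 W

P_reflected ≈ 111 W; P_delivered ≈ 108 W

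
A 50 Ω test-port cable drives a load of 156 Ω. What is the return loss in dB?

RL ≈ 5.77 dB

Γ = (156 − 50)/(156 + 50) = 0.515
RL = −20·log₁₀|Γ| = −20·log₁₀(0.515)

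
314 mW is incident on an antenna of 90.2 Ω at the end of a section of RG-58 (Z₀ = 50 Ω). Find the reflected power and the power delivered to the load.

Γ = (90.2 − 50)/(90.2 + 50) = 0.287
|Γ|² = 0.0822
P_refl = |Γ|²·P_inc = 25.8 mW, P_del = (1 − |Γ|²)·P_inc = 288 mW

P_reflected ≈ 25.8 mW; P_delivered ≈ 288 mW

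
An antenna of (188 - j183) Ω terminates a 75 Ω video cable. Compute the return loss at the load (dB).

Γ = (113 − j183)/(263 − j183), |Γ| = 0.671
RL = −20·log₁₀|Γ| = −20·log₁₀(0.671)

RL ≈ 3.46 dB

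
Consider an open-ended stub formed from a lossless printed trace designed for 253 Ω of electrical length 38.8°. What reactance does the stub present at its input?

tan(βl) = 0.804
For an open-ended stub, Z_in = −jZ_0·cot(βl) = −jZ_0/tan(βl)

X_in ≈ -315 Ω (capacitive)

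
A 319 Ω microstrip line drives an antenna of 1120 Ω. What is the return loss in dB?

RL ≈ 5.09 dB

Γ = (1120 − 319)/(1120 + 319) = 0.557
RL = −20·log₁₀|Γ| = −20·log₁₀(0.557)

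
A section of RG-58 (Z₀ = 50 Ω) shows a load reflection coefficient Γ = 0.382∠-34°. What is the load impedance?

Z_L = Z_0·(1 + Γ)/(1 − Γ) = 50·(1.32 − j0.214)/(0.683 + j0.214)

Z_L ≈ 83.3 − j41.7 Ω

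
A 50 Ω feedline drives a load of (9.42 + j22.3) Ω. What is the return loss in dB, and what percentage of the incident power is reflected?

RL ≈ 2.74 dB; 53.2% of incident power reflected

Γ = (-40.58 + j22.3)/(59.42 + j22.3), |Γ| = 0.73
RL = −20·log₁₀(0.73) = 2.74 dB
P_refl/P_inc = |Γ|² = 0.532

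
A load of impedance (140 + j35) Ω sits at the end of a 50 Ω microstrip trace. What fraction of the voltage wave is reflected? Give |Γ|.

Γ = (Z_L − Z_0)/(Z_L + Z_0) = (90 + j35)/(190 + j35)
|Γ| = 96.6/193

|Γ| ≈ 0.5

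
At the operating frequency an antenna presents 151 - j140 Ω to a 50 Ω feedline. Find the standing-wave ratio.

VSWR ≈ 5.77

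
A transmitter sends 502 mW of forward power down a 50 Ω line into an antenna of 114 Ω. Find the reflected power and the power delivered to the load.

P_reflected ≈ 76.4 mW; P_delivered ≈ 426 mW

Γ = (114 − 50)/(114 + 50) = 0.39
|Γ|² = 0.152
P_refl = |Γ|²·P_inc = 76.4 mW, P_del = (1 − |Γ|²)·P_inc = 426 mW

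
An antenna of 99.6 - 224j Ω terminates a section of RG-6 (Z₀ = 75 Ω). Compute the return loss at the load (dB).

RL ≈ 2.01 dB

Γ = (24.6 − j224)/(174.6 − j224), |Γ| = 0.793
RL = −20·log₁₀|Γ| = −20·log₁₀(0.793)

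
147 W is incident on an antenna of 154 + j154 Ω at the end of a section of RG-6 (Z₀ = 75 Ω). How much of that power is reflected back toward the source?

P_reflected ≈ 57.8 W

|Γ| = |(79 + j154)/(229 + j154)| = 0.627
|Γ|² = 0.393
P_refl = |Γ|²·P_inc = 57.8 W, P_del = (1 − |Γ|²)·P_inc = 89.2 W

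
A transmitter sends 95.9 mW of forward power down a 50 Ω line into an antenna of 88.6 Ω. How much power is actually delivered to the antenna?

Γ = (88.6 − 50)/(88.6 + 50) = 0.278
|Γ|² = 0.0776
P_refl = |Γ|²·P_inc = 7.44 mW, P_del = (1 − |Γ|²)·P_inc = 88.5 mW

P_delivered ≈ 88.5 mW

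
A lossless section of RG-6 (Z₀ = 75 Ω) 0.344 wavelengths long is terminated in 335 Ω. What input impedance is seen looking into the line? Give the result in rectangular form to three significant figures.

Z_in ≈ 23.8 + j46.7 Ω

βl = 2π × 0.344 = 124°
tan(βl) = tan(124°) = -1.49
Z_in = Z_0·(Z_L + jZ_0·tanβl)/(Z_0 + jZ_L·tanβl)
     = 75·(335 − j112)/(75 − j500)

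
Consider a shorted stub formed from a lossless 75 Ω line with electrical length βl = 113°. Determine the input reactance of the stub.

X_in ≈ -177 Ω (capacitive)

tan(βl) = -2.36
For a shorted stub, Z_in = jZ_0·tan(βl)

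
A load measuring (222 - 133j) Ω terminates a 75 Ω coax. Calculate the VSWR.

VSWR ≈ 4.12

Γ = (Z_L − Z_0)/(Z_L + Z_0) = (147 − j133)/(297 − j133)
|Γ| = 198/325 = 0.609
VSWR = (1 + |Γ|)/(1 − |Γ|) = 1.61/0.391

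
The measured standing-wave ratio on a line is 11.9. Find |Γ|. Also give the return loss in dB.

|Γ| = (S − 1)/(S + 1) = (11.9 − 1)/(11.9 + 1) = 10.9/12.9
RL = −20·log₁₀|Γ| = −20·log₁₀(0.845)

|Γ| ≈ 0.845; return loss ≈ 1.46 dB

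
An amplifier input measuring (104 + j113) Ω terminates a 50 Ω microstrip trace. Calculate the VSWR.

Γ = (Z_L − Z_0)/(Z_L + Z_0) = (54 + j113)/(154 + j113)
|Γ| = 125/191 = 0.656
VSWR = (1 + |Γ|)/(1 − |Γ|) = 1.66/0.344

VSWR ≈ 4.81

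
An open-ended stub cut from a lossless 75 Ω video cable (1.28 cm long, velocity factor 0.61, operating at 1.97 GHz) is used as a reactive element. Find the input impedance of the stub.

λ = v/f = 0.61·c / 1.97 GHz = 0.0929 m
βl = 2π·l/λ = 2π × 0.138 = 49.6°
tan(βl) = 1.18
For an open-ended stub, Z_in = −jZ_0·cot(βl) = −jZ_0/tan(βl)

Z_in ≈ −j63.8 Ω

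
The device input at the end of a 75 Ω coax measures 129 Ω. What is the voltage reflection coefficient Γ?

Γ = 0.265

Γ = (Z_L − Z_0)/(Z_L + Z_0) = (129 − 75)/(129 + 75) = 54/204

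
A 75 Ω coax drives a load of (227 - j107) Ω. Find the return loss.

Γ = (152 − j107)/(302 − j107), |Γ| = 0.58
RL = −20·log₁₀|Γ| = −20·log₁₀(0.58)

RL ≈ 4.73 dB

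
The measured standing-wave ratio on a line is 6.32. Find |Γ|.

|Γ| ≈ 0.727

|Γ| = (S − 1)/(S + 1) = (6.32 − 1)/(6.32 + 1) = 5.32/7.32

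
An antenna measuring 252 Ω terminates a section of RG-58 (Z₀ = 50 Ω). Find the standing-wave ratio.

VSWR ≈ 5.04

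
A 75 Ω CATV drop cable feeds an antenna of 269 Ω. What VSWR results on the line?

VSWR ≈ 3.59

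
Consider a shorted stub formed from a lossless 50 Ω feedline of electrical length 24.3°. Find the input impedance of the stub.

tan(βl) = 0.452
For a shorted stub, Z_in = jZ_0·tan(βl)

Z_in ≈ +j22.6 Ω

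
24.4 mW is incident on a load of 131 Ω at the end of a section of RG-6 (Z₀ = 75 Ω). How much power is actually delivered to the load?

P_delivered ≈ 22.6 mW

Γ = (131 − 75)/(131 + 75) = 0.272
|Γ|² = 0.0739
P_refl = |Γ|²·P_inc = 1.8 mW, P_del = (1 − |Γ|²)·P_inc = 22.6 mW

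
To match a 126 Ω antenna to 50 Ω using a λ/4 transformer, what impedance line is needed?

Z_qwt = √(Z_0·R_L) = √(50 × 126) = √6300

Z_qwt ≈ 79.4 Ω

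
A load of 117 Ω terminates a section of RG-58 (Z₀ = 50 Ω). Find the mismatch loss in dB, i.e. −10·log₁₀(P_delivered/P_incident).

mismatch loss ≈ 0.762 dB

Γ = (117 − 50)/(117 + 50) = 0.401
|Γ|² = 0.161, so P_del/P_inc = 1 − |Γ|² = 0.839
ML = −10·log₁₀(1 − |Γ|²)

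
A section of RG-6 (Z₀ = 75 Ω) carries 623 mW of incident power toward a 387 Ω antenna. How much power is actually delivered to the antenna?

Γ = (387 − 75)/(387 + 75) = 0.675
|Γ|² = 0.456
P_refl = |Γ|²·P_inc = 284 mW, P_del = (1 − |Γ|²)·P_inc = 339 mW

P_delivered ≈ 339 mW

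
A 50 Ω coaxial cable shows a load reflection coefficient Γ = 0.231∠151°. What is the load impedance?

Z_L ≈ 32.5 + j7.68 Ω

Z_L = Z_0·(1 + Γ)/(1 − Γ) = 50·(0.798 + j0.112)/(1.2 − j0.112)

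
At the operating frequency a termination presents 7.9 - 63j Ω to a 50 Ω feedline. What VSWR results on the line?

Γ = (Z_L − Z_0)/(Z_L + Z_0) = (-42.1 − j63)/(57.9 − j63)
|Γ| = 75.8/85.6 = 0.886
VSWR = (1 + |Γ|)/(1 − |Γ|) = 1.89/0.114

VSWR ≈ 16.5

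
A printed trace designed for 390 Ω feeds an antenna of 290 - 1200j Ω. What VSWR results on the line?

VSWR ≈ 14.8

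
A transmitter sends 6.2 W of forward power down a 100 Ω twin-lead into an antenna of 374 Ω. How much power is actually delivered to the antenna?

P_delivered ≈ 4.13 W

Γ = (374 − 100)/(374 + 100) = 0.578
|Γ|² = 0.334
P_refl = |Γ|²·P_inc = 2.07 W, P_del = (1 − |Γ|²)·P_inc = 4.13 W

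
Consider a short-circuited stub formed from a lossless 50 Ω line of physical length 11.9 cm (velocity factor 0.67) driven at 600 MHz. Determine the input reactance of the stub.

X_in ≈ -64.3 Ω (capacitive)

λ = v/f = 0.67·c / 600 MHz = 0.335 m
βl = 2π·l/λ = 2π × 0.355 = 128°
tan(βl) = -1.29
For a short-circuited stub, Z_in = jZ_0·tan(βl)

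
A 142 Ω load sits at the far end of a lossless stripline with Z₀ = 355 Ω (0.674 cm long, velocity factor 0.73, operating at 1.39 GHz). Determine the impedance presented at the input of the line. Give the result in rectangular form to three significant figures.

Z_in ≈ 151 + j81.2 Ω

λ = v/f = 0.73·c / 1.39 GHz = 0.158 m
βl = 2π·l/λ = 2π × 0.0428 = 15.4°
tan(βl) = tan(15.4°) = 0.275
Z_in = Z_0·(Z_L + jZ_0·tanβl)/(Z_0 + jZ_L·tanβl)
     = 355·(142 + j97.8)/(355 + j39.1)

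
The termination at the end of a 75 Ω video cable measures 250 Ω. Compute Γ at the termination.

Γ = 0.538

Γ = (Z_L − Z_0)/(Z_L + Z_0) = (250 − 75)/(250 + 75) = 175/325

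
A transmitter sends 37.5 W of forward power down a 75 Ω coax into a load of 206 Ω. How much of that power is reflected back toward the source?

P_reflected ≈ 8.15 W

Γ = (206 − 75)/(206 + 75) = 0.466
|Γ|² = 0.217
P_refl = |Γ|²·P_inc = 8.15 W, P_del = (1 − |Γ|²)·P_inc = 29.3 W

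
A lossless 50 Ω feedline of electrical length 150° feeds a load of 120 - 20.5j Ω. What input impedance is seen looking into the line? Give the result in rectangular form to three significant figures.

Z_in ≈ 63.9 + j51.4 Ω

tan(βl) = tan(150°) = -0.577
Z_in = Z_0·(Z_L + jZ_0·tanβl)/(Z_0 + jZ_L·tanβl)
     = 50·(120 − j49.4)/(38.2 − j69.3)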